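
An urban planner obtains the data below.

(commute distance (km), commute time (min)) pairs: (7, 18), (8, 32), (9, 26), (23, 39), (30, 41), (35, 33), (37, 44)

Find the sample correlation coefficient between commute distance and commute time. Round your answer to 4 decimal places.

n = 7, Σx = 149, Σy = 233, Σxy = 5526, Σx² = 4217, Σy² = 8251
Sxx = Σx² − (Σx)²/n = 4217 − 3171.571429 = 1045.428571
Sxy = Σxy − (Σx)(Σy)/n = 5526 − 4959.571429 = 566.428571
Syy = Σy² − (Σy)²/n = 8251 − 7755.571429 = 495.428571
r = Sxy/√(Sxx·Syy) = 566.428571/√(517935.183673) = 566.428571/719.677138 = 0.787059

0.7871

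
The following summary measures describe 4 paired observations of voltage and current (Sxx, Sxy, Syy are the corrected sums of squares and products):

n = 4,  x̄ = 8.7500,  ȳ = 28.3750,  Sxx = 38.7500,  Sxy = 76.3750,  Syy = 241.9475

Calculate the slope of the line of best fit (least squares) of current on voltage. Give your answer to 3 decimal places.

b = Sxy/Sxx = 76.375/38.75 = 1.970968

1.971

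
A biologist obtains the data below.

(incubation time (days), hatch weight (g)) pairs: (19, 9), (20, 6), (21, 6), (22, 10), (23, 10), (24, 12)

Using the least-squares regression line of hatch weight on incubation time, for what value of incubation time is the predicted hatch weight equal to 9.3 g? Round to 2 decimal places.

22.03

n = 6, Σx = 129, Σy = 53, Σxy = 1155, Σx² = 2791
Sxx = Σx² − (Σx)²/n = 2791 − 2773.5 = 17.5
Sxy = Σxy − (Σx)(Σy)/n = 1155 − 1139.5 = 15.5
b = Sxy/Sxx = 15.5/17.5 = 0.885714
a = ȳ − b·x̄ = 8.833333 − 0.885714·21.5 = -10.209524
Set a + b·x = 9.3: x = (9.3 − (-10.209524)) / 0.885714 = 22.026882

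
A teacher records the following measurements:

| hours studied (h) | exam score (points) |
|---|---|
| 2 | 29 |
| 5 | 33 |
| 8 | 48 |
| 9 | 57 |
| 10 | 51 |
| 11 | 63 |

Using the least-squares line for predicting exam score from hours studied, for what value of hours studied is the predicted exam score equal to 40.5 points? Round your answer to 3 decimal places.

n = 6, Σx = 45, Σy = 281, Σxy = 2323, Σx² = 395
Sxx = Σx² − (Σx)²/n = 395 − 337.5 = 57.5
Sxy = Σxy − (Σx)(Σy)/n = 2323 − 2107.5 = 215.5
b = Sxy/Sxx = 215.5/57.5 = 3.747826
a = ȳ − b·x̄ = 46.833333 − 3.747826·7.5 = 18.724638
Set a + b·x = 40.5: x = (40.5 − 18.724638) / 3.747826 = 5.810131

5.810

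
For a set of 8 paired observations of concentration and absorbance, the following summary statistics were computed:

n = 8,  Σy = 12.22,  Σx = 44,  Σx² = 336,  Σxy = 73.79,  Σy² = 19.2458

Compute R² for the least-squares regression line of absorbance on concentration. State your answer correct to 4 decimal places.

Sxx = Σx² − (Σx)²/n = 336 − 242 = 94
Sxy = Σxy − (Σx)(Σy)/n = 73.79 − 67.21 = 6.58
Syy = Σy² − (Σy)²/n = 19.2458 − 18.66605 = 0.57975
R² = Sxy²/(Sxx·Syy) = (6.58)²/(94·0.57975) = 0.794480

0.7945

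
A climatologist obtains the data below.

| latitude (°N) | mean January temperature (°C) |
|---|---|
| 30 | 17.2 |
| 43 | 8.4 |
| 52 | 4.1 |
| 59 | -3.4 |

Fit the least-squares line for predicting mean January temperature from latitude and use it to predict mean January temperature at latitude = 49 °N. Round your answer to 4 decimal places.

4.5324

n = 4, Σx = 184, Σy = 26.3, Σxy = 889.8, Σx² = 8934
Sxx = Σx² − (Σx)²/n = 8934 − 8464 = 470
Sxy = Σxy − (Σx)(Σy)/n = 889.8 − 1209.8 = -320
b = Sxy/Sxx = -320/470 = -0.680851
a = ȳ − b·x̄ = 6.575 − (-0.680851)·46 = 37.894149
ŷ(49) = a + b·49 = 37.894149 + (-0.680851)·49 = 4.532447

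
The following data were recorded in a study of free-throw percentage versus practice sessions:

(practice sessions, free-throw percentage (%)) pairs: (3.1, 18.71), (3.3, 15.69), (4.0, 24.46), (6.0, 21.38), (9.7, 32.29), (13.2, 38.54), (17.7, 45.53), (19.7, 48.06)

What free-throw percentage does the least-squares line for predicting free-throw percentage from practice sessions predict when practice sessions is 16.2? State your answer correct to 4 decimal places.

42.7543

n = 8, Σx = 76.7, Σy = 244.66, Σxy = 2910.502, Σx² = 1042.21
Sxx = Σx² − (Σx)²/n = 1042.21 − 735.36125 = 306.84875
Sxy = Σxy − (Σx)(Σy)/n = 2910.502 − 2345.67775 = 564.82425
b = Sxy/Sxx = 564.82425/306.84875 = 1.840725
a = ȳ − b·x̄ = 30.5825 − 1.840725·9.5875 = 12.934546
ŷ(16.2) = a + b·16.2 = 12.934546 + 1.840725·16.2 = 42.754296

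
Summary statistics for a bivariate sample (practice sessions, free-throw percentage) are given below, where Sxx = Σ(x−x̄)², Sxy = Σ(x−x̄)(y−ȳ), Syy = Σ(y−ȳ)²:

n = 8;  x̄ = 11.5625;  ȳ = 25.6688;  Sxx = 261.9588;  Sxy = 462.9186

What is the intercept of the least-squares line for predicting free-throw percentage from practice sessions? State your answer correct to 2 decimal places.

b = Sxy/Sxx = 462.9186/261.9588 = 1.767143
a = ȳ − b·x̄ = 25.6688 − 1.767143·11.5625 = 5.236212

5.24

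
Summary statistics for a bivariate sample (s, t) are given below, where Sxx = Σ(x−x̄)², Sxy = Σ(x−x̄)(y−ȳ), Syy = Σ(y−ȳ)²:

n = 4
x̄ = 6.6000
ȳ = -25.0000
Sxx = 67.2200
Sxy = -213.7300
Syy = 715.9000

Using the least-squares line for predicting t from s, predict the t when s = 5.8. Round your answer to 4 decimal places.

-22.4564

b = Sxy/Sxx = -213.73/67.22 = -3.179560
a = ȳ − b·x̄ = -25 − (-3.179560)·6.6 = -4.014906
ŷ(5.8) = a + b·5.8 = -4.014906 + (-3.179560)·5.8 = -22.456352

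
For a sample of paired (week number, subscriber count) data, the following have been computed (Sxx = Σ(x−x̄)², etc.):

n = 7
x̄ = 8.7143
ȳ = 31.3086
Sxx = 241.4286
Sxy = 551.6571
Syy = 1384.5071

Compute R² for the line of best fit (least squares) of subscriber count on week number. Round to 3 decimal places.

0.910

R² = Sxy²/(Sxx·Syy) = (551.6571)²/(241.4286·1384.5071) = 0.910447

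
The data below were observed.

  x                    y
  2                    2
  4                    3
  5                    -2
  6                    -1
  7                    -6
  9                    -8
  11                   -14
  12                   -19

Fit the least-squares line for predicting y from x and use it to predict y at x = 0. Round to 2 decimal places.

n = 8, Σx = 56, Σy = -45, Σxy = -496, Σx² = 476
Sxx = Σx² − (Σx)²/n = 476 − 392 = 84
Sxy = Σxy − (Σx)(Σy)/n = -496 − (-315) = -181
b = Sxy/Sxx = -181/84 = -2.154762
a = ȳ − b·x̄ = -5.625 − (-2.154762)·7 = 9.458333
ŷ(0) = a + b·0 = 9.458333 + (-2.154762)·0 = 9.458333

9.46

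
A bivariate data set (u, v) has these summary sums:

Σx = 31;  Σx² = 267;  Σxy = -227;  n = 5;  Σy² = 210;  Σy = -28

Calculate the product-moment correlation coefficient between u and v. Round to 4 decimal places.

Sxx = Σx² − (Σx)²/n = 267 − 192.2 = 74.8
Sxy = Σxy − (Σx)(Σy)/n = -227 − (-173.6) = -53.4
Syy = Σy² − (Σy)²/n = 210 − 156.8 = 53.2
r = Sxy/√(Sxx·Syy) = -53.4/√(3979.36) = -53.4/63.082169 = -0.846515

-0.8465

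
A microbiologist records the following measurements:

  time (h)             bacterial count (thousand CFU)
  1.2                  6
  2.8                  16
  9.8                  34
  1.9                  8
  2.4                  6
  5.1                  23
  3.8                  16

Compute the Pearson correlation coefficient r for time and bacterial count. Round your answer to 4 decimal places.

0.9579

n = 7, Σx = 27, Σy = 109, Σxy = 592.9, Σx² = 155.14, Σy² = 2333
Sxx = Σx² − (Σx)²/n = 155.14 − 104.142857 = 50.997143
Sxy = Σxy − (Σx)(Σy)/n = 592.9 − 420.428571 = 172.471429
Syy = Σy² − (Σy)²/n = 2333 − 1697.285714 = 635.714286
r = Sxy/√(Sxx·Syy) = 172.471429/√(32419.612245) = 172.471429/180.054470 = 0.957885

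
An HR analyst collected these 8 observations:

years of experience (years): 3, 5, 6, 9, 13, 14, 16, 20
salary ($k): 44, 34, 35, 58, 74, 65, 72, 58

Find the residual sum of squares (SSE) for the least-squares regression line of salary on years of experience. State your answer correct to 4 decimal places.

n = 8, Σx = 86, Σy = 440, Σxy = 5218, Σx² = 1172, Σy² = 25930
Sxx = Σx² − (Σx)²/n = 1172 − 924.5 = 247.5
Sxy = Σxy − (Σx)(Σy)/n = 5218 − 4730 = 488
Syy = Σy² − (Σy)²/n = 25930 − 24200 = 1730
b = Sxy/Sxx = 488/247.5 = 1.971717
SSE = Syy − b·Sxy = 1730 − 1.971717·488 = 767.802020

767.8020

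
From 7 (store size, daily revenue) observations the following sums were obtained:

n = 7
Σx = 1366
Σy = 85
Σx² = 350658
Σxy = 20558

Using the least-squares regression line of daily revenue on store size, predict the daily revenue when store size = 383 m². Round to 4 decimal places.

Sxx = Σx² − (Σx)²/n = 350658 − 266565.142857 = 84092.857143
Sxy = Σxy − (Σx)(Σy)/n = 20558 − 16587.142857 = 3970.857143
b = Sxy/Sxx = 3970.857143/84092.857143 = 0.047220
a = ȳ − b·x̄ = 12.142857 − 0.047220·195.142857 = 2.928229
ŷ(383) = a + b·383 = 2.928229 + 0.047220·383 = 21.013455

21.0135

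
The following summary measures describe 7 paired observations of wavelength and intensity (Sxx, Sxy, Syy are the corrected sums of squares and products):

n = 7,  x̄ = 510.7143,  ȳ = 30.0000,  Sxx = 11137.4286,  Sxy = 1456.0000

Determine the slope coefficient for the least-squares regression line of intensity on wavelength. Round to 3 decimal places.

b = Sxy/Sxx = 1456/11137.4286 = 0.130730

0.131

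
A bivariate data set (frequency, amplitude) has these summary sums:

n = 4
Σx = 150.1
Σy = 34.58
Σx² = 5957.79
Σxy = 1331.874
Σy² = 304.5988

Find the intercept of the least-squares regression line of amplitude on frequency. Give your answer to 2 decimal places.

Sxx = Σx² − (Σx)²/n = 5957.79 − 5632.5025 = 325.2875
Sxy = Σxy − (Σx)(Σy)/n = 1331.874 − 1297.6145 = 34.2595
b = Sxy/Sxx = 34.2595/325.2875 = 0.105321
a = ȳ − b·x̄ = 8.645 − 0.105321·37.525 = 4.692842

4.69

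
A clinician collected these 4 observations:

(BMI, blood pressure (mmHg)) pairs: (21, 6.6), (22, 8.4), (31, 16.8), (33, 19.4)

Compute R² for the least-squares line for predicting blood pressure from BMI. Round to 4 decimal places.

n = 4, Σx = 107, Σy = 51.2, Σxy = 1484.4, Σx² = 2975, Σy² = 772.72
Sxx = Σx² − (Σx)²/n = 2975 − 2862.25 = 112.75
Sxy = Σxy − (Σx)(Σy)/n = 1484.4 − 1369.6 = 114.8
Syy = Σy² − (Σy)²/n = 772.72 − 655.36 = 117.36
R² = Sxy²/(Sxx·Syy) = (114.8)²/(112.75·117.36) = 0.995972

0.9960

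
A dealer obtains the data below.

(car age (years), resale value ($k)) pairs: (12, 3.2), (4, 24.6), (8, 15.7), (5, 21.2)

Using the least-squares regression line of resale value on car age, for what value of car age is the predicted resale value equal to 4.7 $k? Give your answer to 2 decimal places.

11.67

n = 4, Σx = 29, Σy = 64.7, Σxy = 368.4, Σx² = 249
Sxx = Σx² − (Σx)²/n = 249 − 210.25 = 38.75
Sxy = Σxy − (Σx)(Σy)/n = 368.4 − 469.075 = -100.675
b = Sxy/Sxx = -100.675/38.75 = -2.598065
a = ȳ − b·x̄ = 16.175 − (-2.598065)·7.25 = 35.010968
Set a + b·x = 4.7: x = (4.7 − 35.010968) / (-2.598065) = 11.666749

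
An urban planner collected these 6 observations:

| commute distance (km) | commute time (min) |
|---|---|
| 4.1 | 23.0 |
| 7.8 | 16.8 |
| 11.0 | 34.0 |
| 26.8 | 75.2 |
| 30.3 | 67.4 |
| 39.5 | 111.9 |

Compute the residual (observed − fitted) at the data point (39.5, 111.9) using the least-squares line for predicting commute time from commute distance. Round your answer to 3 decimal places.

8.218

n = 6, Σx = 119.5, Σy = 328.3, Σxy = 9076.97, Σx² = 3395.23
Sxx = Σx² − (Σx)²/n = 3395.23 − 2380.041667 = 1015.188333
Sxy = Σxy − (Σx)(Σy)/n = 9076.97 − 6538.641667 = 2538.328333
b = Sxy/Sxx = 2538.328333/1015.188333 = 2.500352
a = ȳ − b·x̄ = 54.716667 − 2.500352·19.916667 = 4.917986
ŷ(39.5) = 4.917986 + 2.500352·39.5 = 103.681896
residual = y − ŷ = 111.9 − 103.681896 = 8.218104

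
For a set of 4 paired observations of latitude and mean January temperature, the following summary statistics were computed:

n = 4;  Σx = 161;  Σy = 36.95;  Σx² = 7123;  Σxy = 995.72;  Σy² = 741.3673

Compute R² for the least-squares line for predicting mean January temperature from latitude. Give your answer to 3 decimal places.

0.940

Sxx = Σx² − (Σx)²/n = 7123 − 6480.25 = 642.75
Sxy = Σxy − (Σx)(Σy)/n = 995.72 − 1487.2375 = -491.5175
Syy = Σy² − (Σy)²/n = 741.3673 − 341.325625 = 400.041675
R² = Sxy²/(Sxx·Syy) = (-491.5175)²/(642.75·400.041675) = 0.939573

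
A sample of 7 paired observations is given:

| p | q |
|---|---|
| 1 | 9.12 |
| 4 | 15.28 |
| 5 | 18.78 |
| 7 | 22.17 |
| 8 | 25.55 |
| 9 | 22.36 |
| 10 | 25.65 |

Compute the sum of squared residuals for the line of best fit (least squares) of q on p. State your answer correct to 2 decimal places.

n = 7, Σx = 44, Σy = 138.91, Σxy = 981.47, Σx² = 336, Σy² = 2971.5447
Sxx = Σx² − (Σx)²/n = 336 − 276.571429 = 59.428571
Sxy = Σxy − (Σx)(Σy)/n = 981.47 − 873.148571 = 108.321429
Syy = Σy² − (Σy)²/n = 2971.5447 − 2756.569729 = 214.974971
b = Sxy/Sxx = 108.321429/59.428571 = 1.822716
SSE = Syy − b·Sxy = 214.974971 − 1.822716·108.321429 = 17.535733

17.54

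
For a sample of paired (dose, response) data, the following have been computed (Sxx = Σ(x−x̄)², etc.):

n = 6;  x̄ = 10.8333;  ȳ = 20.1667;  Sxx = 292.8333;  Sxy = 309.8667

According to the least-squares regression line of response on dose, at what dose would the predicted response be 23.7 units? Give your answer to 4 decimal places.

b = Sxy/Sxx = 309.8667/292.8333 = 1.058168
a = ȳ − b·x̄ = 20.1667 − 1.058168·10.8333 = 8.703253
Set a + b·x = 23.7: x = (23.7 − 8.703253) / 1.058168 = 14.172374

14.1724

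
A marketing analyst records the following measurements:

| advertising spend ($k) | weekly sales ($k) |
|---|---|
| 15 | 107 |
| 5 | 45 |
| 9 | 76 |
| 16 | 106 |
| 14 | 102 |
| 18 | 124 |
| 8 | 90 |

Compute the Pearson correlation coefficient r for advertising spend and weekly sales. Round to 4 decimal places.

n = 7, Σx = 85, Σy = 650, Σxy = 8590, Σx² = 1171, Σy² = 64366
Sxx = Σx² − (Σx)²/n = 1171 − 1032.142857 = 138.857143
Sxy = Σxy − (Σx)(Σy)/n = 8590 − 7892.857143 = 697.142857
Syy = Σy² − (Σy)²/n = 64366 − 60357.142857 = 4008.857143
r = Sxy/√(Sxx·Syy) = 697.142857/√(556658.448980) = 697.142857/746.095469 = 0.934388

0.9344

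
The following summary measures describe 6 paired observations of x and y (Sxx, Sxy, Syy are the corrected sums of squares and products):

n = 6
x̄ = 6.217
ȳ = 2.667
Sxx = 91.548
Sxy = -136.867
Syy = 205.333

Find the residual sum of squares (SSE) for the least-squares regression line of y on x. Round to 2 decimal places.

b = Sxy/Sxx = -136.867/91.548 = -1.495030
SSE = Syy − b·Sxy = 205.333 − (-1.495030)·(-136.867) = 0.712739

0.71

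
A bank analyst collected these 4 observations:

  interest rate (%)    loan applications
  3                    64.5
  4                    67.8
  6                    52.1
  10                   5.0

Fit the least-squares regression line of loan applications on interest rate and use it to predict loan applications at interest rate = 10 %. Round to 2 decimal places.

n = 4, Σx = 23, Σy = 189.4, Σxy = 827.3, Σx² = 161
Sxx = Σx² − (Σx)²/n = 161 − 132.25 = 28.75
Sxy = Σxy − (Σx)(Σy)/n = 827.3 − 1089.05 = -261.75
b = Sxy/Sxx = -261.75/28.75 = -9.104348
a = ȳ − b·x̄ = 47.35 − (-9.104348)·5.75 = 99.7
ŷ(10) = a + b·10 = 99.7 + (-9.104348)·10 = 8.656522

8.66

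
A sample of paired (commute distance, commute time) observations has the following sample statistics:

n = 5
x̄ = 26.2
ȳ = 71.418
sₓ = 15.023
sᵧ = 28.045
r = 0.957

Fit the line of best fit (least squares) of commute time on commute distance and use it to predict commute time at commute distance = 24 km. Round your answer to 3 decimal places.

67.488

b = r · sᵧ/sₓ = 0.957 · 28.045/15.023 = 1.786532
a = ȳ − b·x̄ = 71.418 − 1.786532·26.2 = 24.610871
ŷ(24) = a + b·24 = 24.610871 + 1.786532·24 = 67.487630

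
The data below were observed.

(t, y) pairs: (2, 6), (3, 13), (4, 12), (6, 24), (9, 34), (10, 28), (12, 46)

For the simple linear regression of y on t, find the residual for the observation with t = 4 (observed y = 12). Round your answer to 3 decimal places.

-2.202

n = 7, Σx = 46, Σy = 163, Σxy = 1381, Σx² = 390
Sxx = Σx² − (Σx)²/n = 390 − 302.285714 = 87.714286
Sxy = Σxy − (Σx)(Σy)/n = 1381 − 1071.142857 = 309.857143
b = Sxy/Sxx = 309.857143/87.714286 = 3.532573
a = ȳ − b·x̄ = 23.285714 − 3.532573·6.571429 = 0.071661
ŷ(4) = 0.071661 + 3.532573·4 = 14.201954
residual = y − ŷ = 12 − 14.201954 = -2.201954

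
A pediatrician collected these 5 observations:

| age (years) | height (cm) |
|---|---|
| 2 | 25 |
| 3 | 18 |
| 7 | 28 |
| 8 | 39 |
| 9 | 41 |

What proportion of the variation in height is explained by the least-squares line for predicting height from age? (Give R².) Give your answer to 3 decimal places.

n = 5, Σx = 29, Σy = 151, Σxy = 981, Σx² = 207, Σy² = 4935
Sxx = Σx² − (Σx)²/n = 207 − 168.2 = 38.8
Sxy = Σxy − (Σx)(Σy)/n = 981 − 875.8 = 105.2
Syy = Σy² − (Σy)²/n = 4935 − 4560.2 = 374.8
R² = Sxy²/(Sxx·Syy) = (105.2)²/(38.8·374.8) = 0.761027

0.761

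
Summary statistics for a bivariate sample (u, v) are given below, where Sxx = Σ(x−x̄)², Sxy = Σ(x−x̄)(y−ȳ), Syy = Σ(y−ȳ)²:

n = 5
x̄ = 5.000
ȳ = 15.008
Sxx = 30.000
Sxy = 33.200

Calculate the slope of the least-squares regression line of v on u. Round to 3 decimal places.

1.107

b = Sxy/Sxx = 33.2/30 = 1.106667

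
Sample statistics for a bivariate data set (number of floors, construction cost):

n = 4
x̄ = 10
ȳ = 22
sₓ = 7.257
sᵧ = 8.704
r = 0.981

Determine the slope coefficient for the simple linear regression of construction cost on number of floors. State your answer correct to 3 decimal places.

1.177

b = r · sᵧ/sₓ = 0.981 · 8.704/7.257 = 1.176605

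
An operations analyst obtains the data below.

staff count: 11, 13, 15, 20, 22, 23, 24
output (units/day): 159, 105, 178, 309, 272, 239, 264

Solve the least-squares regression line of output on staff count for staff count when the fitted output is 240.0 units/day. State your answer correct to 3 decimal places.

20.201

n = 7, Σx = 128, Σy = 1526, Σxy = 29781, Σx² = 2504
Sxx = Σx² − (Σx)²/n = 2504 − 2340.571429 = 163.428571
Sxy = Σxy − (Σx)(Σy)/n = 29781 − 27904 = 1877
b = Sxy/Sxx = 1877/163.428571 = 11.485140
a = ȳ − b·x̄ = 218 − 11.485140·18.285714 = 7.986014
Set a + b·x = 240.0: x = (240.0 − 7.986014) / 11.485140 = 20.201233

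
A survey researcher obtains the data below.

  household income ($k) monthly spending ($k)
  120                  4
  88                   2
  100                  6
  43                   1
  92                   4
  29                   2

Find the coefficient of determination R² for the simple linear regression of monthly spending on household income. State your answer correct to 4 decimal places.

0.5110

n = 6, Σx = 472, Σy = 19, Σxy = 1725, Σx² = 43298, Σy² = 77
Sxx = Σx² − (Σx)²/n = 43298 − 37130.666667 = 6167.333333
Sxy = Σxy − (Σx)(Σy)/n = 1725 − 1494.666667 = 230.333333
Syy = Σy² − (Σy)²/n = 77 − 60.166667 = 16.833333
R² = Sxy²/(Sxx·Syy) = (230.333333)²/(6167.333333·16.833333) = 0.511030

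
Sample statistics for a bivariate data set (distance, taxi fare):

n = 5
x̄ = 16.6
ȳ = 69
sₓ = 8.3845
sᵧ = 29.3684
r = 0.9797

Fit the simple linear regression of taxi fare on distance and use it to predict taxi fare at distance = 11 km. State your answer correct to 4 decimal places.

49.7831

b = r · sᵧ/sₓ = 0.9797 · 29.3684/8.3845 = 3.431597
a = ȳ − b·x̄ = 69 − 3.431597·16.6 = 12.035497
ŷ(11) = a + b·11 = 12.035497 + 3.431597·11 = 49.783059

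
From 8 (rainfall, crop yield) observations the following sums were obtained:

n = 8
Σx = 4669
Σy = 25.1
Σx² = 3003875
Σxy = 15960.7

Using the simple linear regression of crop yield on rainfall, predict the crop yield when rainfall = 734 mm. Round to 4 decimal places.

3.8447

Sxx = Σx² − (Σx)²/n = 3003875 − 2724945.125 = 278929.875
Sxy = Σxy − (Σx)(Σy)/n = 15960.7 − 14648.9875 = 1311.7125
b = Sxy/Sxx = 1311.7125/278929.875 = 0.004703
a = ȳ − b·x̄ = 3.1375 − 0.004703·583.625 = 0.392910
ŷ(734) = a + b·734 = 0.392910 + 0.004703·734 = 3.844663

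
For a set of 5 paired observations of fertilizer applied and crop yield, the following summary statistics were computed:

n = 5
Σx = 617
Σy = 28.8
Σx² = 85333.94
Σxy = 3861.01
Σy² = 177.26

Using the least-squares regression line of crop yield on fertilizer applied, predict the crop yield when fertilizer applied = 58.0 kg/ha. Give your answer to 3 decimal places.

Sxx = Σx² − (Σx)²/n = 85333.94 − 76137.8 = 9196.14
Sxy = Σxy − (Σx)(Σy)/n = 3861.01 − 3553.92 = 307.09
b = Sxy/Sxx = 307.09/9196.14 = 0.033393
a = ȳ − b·x̄ = 5.76 − 0.033393·123.4 = 1.639260
ŷ(58.0) = a + b·58.0 = 1.639260 + 0.033393·58 = 3.576074

3.576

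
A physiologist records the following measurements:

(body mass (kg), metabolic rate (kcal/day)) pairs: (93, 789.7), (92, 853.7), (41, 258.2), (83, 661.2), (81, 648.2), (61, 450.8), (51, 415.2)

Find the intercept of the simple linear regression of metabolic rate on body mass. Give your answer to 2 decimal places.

-151.29

n = 7, Σx = 502, Σy = 4077, Σxy = 318626.5, Σx² = 38566
Sxx = Σx² − (Σx)²/n = 38566 − 36000.571429 = 2565.428571
Sxy = Σxy − (Σx)(Σy)/n = 318626.5 − 292379.142857 = 26247.357143
b = Sxy/Sxx = 26247.357143/2565.428571 = 10.231178
a = ȳ − b·x̄ = 582.428571 − 10.231178·71.714286 = -151.293073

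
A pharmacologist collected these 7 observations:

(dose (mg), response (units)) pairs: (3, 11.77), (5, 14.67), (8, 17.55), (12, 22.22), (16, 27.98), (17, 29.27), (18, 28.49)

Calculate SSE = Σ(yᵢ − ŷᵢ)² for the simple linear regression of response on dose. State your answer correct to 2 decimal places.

2.83

n = 7, Σx = 79, Σy = 151.95, Σxy = 1973.79, Σx² = 1111, Σy² = 3606.7661
Sxx = Σx² − (Σx)²/n = 1111 − 891.571429 = 219.428571
Sxy = Σxy − (Σx)(Σy)/n = 1973.79 − 1714.864286 = 258.925714
Syy = Σy² − (Σy)²/n = 3606.7661 − 3298.400357 = 308.365743
b = Sxy/Sxx = 258.925714/219.428571 = 1.18
SSE = Syy − b·Sxy = 308.365743 − 1.18·258.925714 = 2.8334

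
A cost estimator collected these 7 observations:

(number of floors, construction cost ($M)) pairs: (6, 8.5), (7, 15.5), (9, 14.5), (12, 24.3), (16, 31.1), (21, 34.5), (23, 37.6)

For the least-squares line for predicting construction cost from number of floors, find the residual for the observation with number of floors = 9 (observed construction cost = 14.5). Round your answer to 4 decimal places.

n = 7, Σx = 94, Σy = 166, Σxy = 2668.5, Σx² = 1536
Sxx = Σx² − (Σx)²/n = 1536 − 1262.285714 = 273.714286
Sxy = Σxy − (Σx)(Σy)/n = 2668.5 − 2229.142857 = 439.357143
b = Sxy/Sxx = 439.357143/273.714286 = 1.605167
a = ȳ − b·x̄ = 23.714286 − 1.605167·13.428571 = 2.159186
ŷ(9) = 2.159186 + 1.605167·9 = 16.605689
residual = y − ŷ = 14.5 − 16.605689 = -2.105689

-2.1057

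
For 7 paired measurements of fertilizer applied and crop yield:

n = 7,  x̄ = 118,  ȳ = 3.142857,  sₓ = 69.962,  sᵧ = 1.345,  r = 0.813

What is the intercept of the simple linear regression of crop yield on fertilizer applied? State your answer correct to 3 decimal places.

1.299

b = r · sᵧ/sₓ = 0.813 · 1.345/69.962 = 0.015630
a = ȳ − b·x̄ = 3.142857 − 0.015630·118 = 1.298553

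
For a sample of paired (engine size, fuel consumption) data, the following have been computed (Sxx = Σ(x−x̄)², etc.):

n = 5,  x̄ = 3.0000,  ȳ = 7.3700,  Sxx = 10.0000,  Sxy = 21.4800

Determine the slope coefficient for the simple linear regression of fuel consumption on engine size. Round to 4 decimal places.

b = Sxy/Sxx = 21.48/10 = 2.148

2.1480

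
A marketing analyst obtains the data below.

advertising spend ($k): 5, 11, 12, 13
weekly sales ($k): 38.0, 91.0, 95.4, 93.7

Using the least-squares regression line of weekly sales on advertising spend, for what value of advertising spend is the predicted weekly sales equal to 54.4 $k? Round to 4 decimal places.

n = 4, Σx = 41, Σy = 318.1, Σxy = 3553.9, Σx² = 459
Sxx = Σx² − (Σx)²/n = 459 − 420.25 = 38.75
Sxy = Σxy − (Σx)(Σy)/n = 3553.9 − 3260.525 = 293.375
b = Sxy/Sxx = 293.375/38.75 = 7.570968
a = ȳ − b·x̄ = 79.525 − 7.570968·10.25 = 1.922581
Set a + b·x = 54.4: x = (54.4 − 1.922581) / 7.570968 = 6.931402

6.9314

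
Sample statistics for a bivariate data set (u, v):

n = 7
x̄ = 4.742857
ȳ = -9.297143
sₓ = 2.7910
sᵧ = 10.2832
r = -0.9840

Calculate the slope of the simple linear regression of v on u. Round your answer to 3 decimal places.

-3.625

b = r · sᵧ/sₓ = -0.984 · 10.2832/2.791 = -3.625464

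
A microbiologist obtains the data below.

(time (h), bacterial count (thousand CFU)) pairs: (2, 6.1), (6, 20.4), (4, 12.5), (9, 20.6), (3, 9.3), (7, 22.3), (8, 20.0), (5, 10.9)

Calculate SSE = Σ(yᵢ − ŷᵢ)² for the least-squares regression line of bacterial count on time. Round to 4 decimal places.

49.2258

n = 8, Σx = 44, Σy = 122.1, Σxy = 768.5, Σx² = 284, Σy² = 2136.57
Sxx = Σx² − (Σx)²/n = 284 − 242 = 42
Sxy = Σxy − (Σx)(Σy)/n = 768.5 − 671.55 = 96.95
Syy = Σy² − (Σy)²/n = 2136.57 − 1863.55125 = 273.01875
b = Sxy/Sxx = 96.95/42 = 2.308333
SSE = Syy − b·Sxy = 273.01875 − 2.308333·96.95 = 49.225833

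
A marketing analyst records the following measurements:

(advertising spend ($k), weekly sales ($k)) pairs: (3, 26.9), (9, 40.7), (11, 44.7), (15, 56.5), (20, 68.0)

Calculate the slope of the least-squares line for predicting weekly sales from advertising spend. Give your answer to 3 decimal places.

n = 5, Σx = 58, Σy = 236.8, Σxy = 3146.2, Σx² = 836
Sxx = Σx² − (Σx)²/n = 836 − 672.8 = 163.2
Sxy = Σxy − (Σx)(Σy)/n = 3146.2 − 2746.88 = 399.32
b = Sxy/Sxx = 399.32/163.2 = 2.446814

2.447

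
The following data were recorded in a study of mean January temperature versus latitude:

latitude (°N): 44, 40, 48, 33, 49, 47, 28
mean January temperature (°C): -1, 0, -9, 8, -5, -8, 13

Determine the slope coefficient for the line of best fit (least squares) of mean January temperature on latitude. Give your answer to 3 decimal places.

-0.987

n = 7, Σx = 289, Σy = -2, Σxy = -469, Σx² = 12323
Sxx = Σx² − (Σx)²/n = 12323 − 11931.571429 = 391.428571
Sxy = Σxy − (Σx)(Σy)/n = -469 − (-82.571429) = -386.428571
b = Sxy/Sxx = -386.428571/391.428571 = -0.987226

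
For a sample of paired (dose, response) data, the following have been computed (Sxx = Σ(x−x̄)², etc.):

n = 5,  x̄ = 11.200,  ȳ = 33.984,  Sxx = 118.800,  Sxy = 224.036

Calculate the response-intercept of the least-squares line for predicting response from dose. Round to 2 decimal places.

12.86

b = Sxy/Sxx = 224.036/118.8 = 1.885825
a = ȳ − b·x̄ = 33.984 − 1.885825·11.2 = 12.862761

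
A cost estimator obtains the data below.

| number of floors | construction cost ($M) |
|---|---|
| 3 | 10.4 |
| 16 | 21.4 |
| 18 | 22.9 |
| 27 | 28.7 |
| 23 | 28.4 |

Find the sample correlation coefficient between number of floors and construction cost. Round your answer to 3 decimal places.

0.990

n = 5, Σx = 87, Σy = 111.8, Σxy = 2213.9, Σx² = 1847, Σy² = 2720.78
Sxx = Σx² − (Σx)²/n = 1847 − 1513.8 = 333.2
Sxy = Σxy − (Σx)(Σy)/n = 2213.9 − 1945.32 = 268.58
Syy = Σy² − (Σy)²/n = 2720.78 − 2499.848 = 220.932
r = Sxy/√(Sxx·Syy) = 268.58/√(73614.5424) = 268.58/271.320000 = 0.989901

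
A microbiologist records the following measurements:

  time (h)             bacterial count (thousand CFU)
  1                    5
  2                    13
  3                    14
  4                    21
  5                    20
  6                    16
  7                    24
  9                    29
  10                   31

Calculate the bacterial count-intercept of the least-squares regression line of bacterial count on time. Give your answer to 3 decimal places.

n = 9, Σx = 47, Σy = 173, Σxy = 1092, Σx² = 321
Sxx = Σx² − (Σx)²/n = 321 − 245.444444 = 75.555556
Sxy = Σxy − (Σx)(Σy)/n = 1092 − 903.444444 = 188.555556
b = Sxy/Sxx = 188.555556/75.555556 = 2.495588
a = ȳ − b·x̄ = 19.222222 − 2.495588·5.222222 = 6.189706

6.190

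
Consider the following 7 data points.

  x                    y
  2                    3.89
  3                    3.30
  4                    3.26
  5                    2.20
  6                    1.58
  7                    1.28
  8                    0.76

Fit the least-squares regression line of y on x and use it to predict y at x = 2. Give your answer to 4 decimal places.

3.9432

n = 7, Σx = 35, Σy = 16.27, Σxy = 66.24, Σx² = 203
Sxx = Σx² − (Σx)²/n = 203 − 175 = 28
Sxy = Σxy − (Σx)(Σy)/n = 66.24 − 81.35 = -15.11
b = Sxy/Sxx = -15.11/28 = -0.539643
a = ȳ − b·x̄ = 2.324286 − (-0.539643)·5 = 5.0225
ŷ(2) = a + b·2 = 5.0225 + (-0.539643)·2 = 3.943214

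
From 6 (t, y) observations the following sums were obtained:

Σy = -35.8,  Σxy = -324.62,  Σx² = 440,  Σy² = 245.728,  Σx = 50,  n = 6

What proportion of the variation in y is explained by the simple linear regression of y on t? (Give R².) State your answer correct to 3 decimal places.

0.922

Sxx = Σx² − (Σx)²/n = 440 − 416.666667 = 23.333333
Sxy = Σxy − (Σx)(Σy)/n = -324.62 − (-298.333333) = -26.286667
Syy = Σy² − (Σy)²/n = 245.728 − 213.606667 = 32.121333
R² = Sxy²/(Sxx·Syy) = (-26.286667)²/(23.333333·32.121333) = 0.921936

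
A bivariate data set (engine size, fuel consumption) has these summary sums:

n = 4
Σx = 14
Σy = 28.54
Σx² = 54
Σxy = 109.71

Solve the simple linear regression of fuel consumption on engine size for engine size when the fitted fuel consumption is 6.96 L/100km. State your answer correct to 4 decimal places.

3.4109

Sxx = Σx² − (Σx)²/n = 54 − 49 = 5
Sxy = Σxy − (Σx)(Σy)/n = 109.71 − 99.89 = 9.82
b = Sxy/Sxx = 9.82/5 = 1.964
a = ȳ − b·x̄ = 7.135 − 1.964·3.5 = 0.261
Set a + b·x = 6.96: x = (6.96 − 0.261) / 1.964 = 3.410896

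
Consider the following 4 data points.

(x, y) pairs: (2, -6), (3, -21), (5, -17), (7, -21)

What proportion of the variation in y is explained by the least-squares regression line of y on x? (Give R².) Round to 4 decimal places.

n = 4, Σx = 17, Σy = -65, Σxy = -307, Σx² = 87, Σy² = 1207
Sxx = Σx² − (Σx)²/n = 87 − 72.25 = 14.75
Sxy = Σxy − (Σx)(Σy)/n = -307 − (-276.25) = -30.75
Syy = Σy² − (Σy)²/n = 1207 − 1056.25 = 150.75
R² = Sxy²/(Sxx·Syy) = (-30.75)²/(14.75·150.75) = 0.425247

0.4252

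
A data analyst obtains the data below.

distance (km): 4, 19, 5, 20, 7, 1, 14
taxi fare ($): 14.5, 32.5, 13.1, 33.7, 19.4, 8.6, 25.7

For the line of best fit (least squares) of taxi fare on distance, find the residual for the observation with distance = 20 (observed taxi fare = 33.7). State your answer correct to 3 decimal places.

-0.136

n = 7, Σx = 70, Σy = 147.5, Σxy = 1919.2, Σx² = 1048
Sxx = Σx² − (Σx)²/n = 1048 − 700 = 348
Sxy = Σxy − (Σx)(Σy)/n = 1919.2 − 1475 = 444.2
b = Sxy/Sxx = 444.2/348 = 1.276437
a = ȳ − b·x̄ = 21.071429 − 1.276437·10 = 8.307061
ŷ(20) = 8.307061 + 1.276437·20 = 33.835796
residual = y − ŷ = 33.7 − 33.835796 = -0.135796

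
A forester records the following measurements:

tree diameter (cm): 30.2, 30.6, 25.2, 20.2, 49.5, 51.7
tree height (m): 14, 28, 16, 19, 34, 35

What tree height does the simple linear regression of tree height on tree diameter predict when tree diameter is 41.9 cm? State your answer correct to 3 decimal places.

n = 6, Σx = 207.4, Σy = 146, Σxy = 5559.1, Σx² = 8014.62
Sxx = Σx² − (Σx)²/n = 8014.62 − 7169.126667 = 845.493333
Sxy = Σxy − (Σx)(Σy)/n = 5559.1 − 5046.733333 = 512.366667
b = Sxy/Sxx = 512.366667/845.493333 = 0.605997
a = ȳ − b·x̄ = 24.333333 − 0.605997·34.566667 = 3.386027
ŷ(41.9) = a + b·41.9 = 3.386027 + 0.605997·41.9 = 28.777313

28.777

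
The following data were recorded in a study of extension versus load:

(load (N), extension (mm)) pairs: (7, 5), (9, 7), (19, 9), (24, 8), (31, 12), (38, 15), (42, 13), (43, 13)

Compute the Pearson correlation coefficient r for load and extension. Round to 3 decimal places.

0.934

n = 8, Σx = 213, Σy = 82, Σxy = 2508, Σx² = 7085, Σy² = 926
Sxx = Σx² − (Σx)²/n = 7085 − 5671.125 = 1413.875
Sxy = Σxy − (Σx)(Σy)/n = 2508 − 2183.25 = 324.75
Syy = Σy² − (Σy)²/n = 926 − 840.5 = 85.5
r = Sxy/√(Sxx·Syy) = 324.75/√(120886.3125) = 324.75/347.687090 = 0.934030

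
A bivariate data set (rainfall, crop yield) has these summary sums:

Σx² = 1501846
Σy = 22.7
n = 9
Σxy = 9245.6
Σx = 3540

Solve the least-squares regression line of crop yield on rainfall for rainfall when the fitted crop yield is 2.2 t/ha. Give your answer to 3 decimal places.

282.061

Sxx = Σx² − (Σx)²/n = 1501846 − 1392400 = 109446
Sxy = Σxy − (Σx)(Σy)/n = 9245.6 − 8928.666667 = 316.933333
b = Sxy/Sxx = 316.933333/109446 = 0.002896
a = ȳ − b·x̄ = 2.522222 − 0.002896·393.333333 = 1.383209
Set a + b·x = 2.2: x = (2.2 − 1.383209) / 0.002896 = 282.060931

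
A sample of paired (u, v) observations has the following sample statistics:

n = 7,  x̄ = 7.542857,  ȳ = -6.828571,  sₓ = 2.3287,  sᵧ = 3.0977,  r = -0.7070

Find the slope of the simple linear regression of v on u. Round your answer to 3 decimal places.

-0.940

b = r · sᵧ/sₓ = -0.707 · 3.0977/2.3287 = -0.940471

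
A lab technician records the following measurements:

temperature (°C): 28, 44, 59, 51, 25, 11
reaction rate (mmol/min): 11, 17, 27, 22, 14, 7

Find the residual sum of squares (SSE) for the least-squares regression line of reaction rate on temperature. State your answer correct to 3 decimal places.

n = 6, Σx = 218, Σy = 98, Σxy = 4198, Σx² = 9548, Σy² = 1868
Sxx = Σx² − (Σx)²/n = 9548 − 7920.666667 = 1627.333333
Sxy = Σxy − (Σx)(Σy)/n = 4198 − 3560.666667 = 637.333333
Syy = Σy² − (Σy)²/n = 1868 − 1600.666667 = 267.333333
b = Sxy/Sxx = 637.333333/1627.333333 = 0.391643
SSE = Syy − b·Sxy = 267.333333 − 0.391643·637.333333 = 17.726342

17.726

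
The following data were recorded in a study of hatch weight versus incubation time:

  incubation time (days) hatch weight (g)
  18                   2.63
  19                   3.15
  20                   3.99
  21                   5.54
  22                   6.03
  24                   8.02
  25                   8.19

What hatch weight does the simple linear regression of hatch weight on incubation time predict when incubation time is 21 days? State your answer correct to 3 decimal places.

n = 7, Σx = 149, Σy = 37.55, Σxy = 833.22, Σx² = 3211
Sxx = Σx² − (Σx)²/n = 3211 − 3171.571429 = 39.428571
Sxy = Σxy − (Σx)(Σy)/n = 833.22 − 799.278571 = 33.941429
b = Sxy/Sxx = 33.941429/39.428571 = 0.860833
a = ȳ − b·x̄ = 5.364286 − 0.860833·21.285714 = -12.959167
ŷ(21) = a + b·21 = -12.959167 + 0.860833·21 = 5.118333

5.118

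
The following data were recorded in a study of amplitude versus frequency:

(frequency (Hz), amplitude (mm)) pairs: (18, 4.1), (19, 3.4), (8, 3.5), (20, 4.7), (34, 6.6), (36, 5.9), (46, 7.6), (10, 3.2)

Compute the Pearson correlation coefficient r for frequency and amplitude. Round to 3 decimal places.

0.957

n = 8, Σx = 191, Σy = 39, Σxy = 1078.8, Σx² = 5817, Σy² = 209.08
Sxx = Σx² − (Σx)²/n = 5817 − 4560.125 = 1256.875
Sxy = Σxy − (Σx)(Σy)/n = 1078.8 − 931.125 = 147.675
Syy = Σy² − (Σy)²/n = 209.08 − 190.125 = 18.955
r = Sxy/√(Sxx·Syy) = 147.675/√(23824.065625) = 147.675/154.350464 = 0.956751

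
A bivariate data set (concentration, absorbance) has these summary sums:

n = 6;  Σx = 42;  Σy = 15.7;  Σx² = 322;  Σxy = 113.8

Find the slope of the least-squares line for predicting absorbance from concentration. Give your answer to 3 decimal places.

Sxx = Σx² − (Σx)²/n = 322 − 294 = 28
Sxy = Σxy − (Σx)(Σy)/n = 113.8 − 109.9 = 3.9
b = Sxy/Sxx = 3.9/28 = 0.139286

0.139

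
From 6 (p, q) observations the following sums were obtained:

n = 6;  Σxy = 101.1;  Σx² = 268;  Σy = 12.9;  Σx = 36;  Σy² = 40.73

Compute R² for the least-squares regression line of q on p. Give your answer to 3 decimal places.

0.831

Sxx = Σx² − (Σx)²/n = 268 − 216 = 52
Sxy = Σxy − (Σx)(Σy)/n = 101.1 − 77.4 = 23.7
Syy = Σy² − (Σy)²/n = 40.73 − 27.735 = 12.995
R² = Sxy²/(Sxx·Syy) = (23.7)²/(52·12.995) = 0.831222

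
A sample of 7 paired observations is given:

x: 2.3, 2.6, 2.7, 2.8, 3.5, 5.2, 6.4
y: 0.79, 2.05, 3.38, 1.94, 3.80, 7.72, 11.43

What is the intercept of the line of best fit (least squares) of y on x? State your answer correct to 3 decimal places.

-4.319

n = 7, Σx = 25.5, Σy = 31.11, Σxy = 148.301, Σx² = 107.43
Sxx = Σx² − (Σx)²/n = 107.43 − 92.892857 = 14.537143
Sxy = Σxy − (Σx)(Σy)/n = 148.301 − 113.329286 = 34.971714
b = Sxy/Sxx = 34.971714/14.537143 = 2.405680
a = ȳ − b·x̄ = 4.444286 − 2.405680·3.642857 = -4.319263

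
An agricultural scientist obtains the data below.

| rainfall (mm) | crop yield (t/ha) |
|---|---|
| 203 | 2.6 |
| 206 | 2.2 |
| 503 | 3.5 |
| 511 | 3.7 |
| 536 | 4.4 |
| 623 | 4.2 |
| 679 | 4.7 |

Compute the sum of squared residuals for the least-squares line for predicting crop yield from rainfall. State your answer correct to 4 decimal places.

0.4239

n = 7, Σx = 3261, Σy = 25.3, Σxy = 12798.5, Σx² = 1734241, Σy² = 96.63
Sxx = Σx² − (Σx)²/n = 1734241 − 1519160.142857 = 215080.857143
Sxy = Σxy − (Σx)(Σy)/n = 12798.5 − 11786.185714 = 1012.314286
Syy = Σy² − (Σy)²/n = 96.63 − 91.441429 = 5.188571
b = Sxy/Sxx = 1012.314286/215080.857143 = 0.004707
SSE = Syy − b·Sxy = 5.188571 − 0.004707·1012.314286 = 0.423944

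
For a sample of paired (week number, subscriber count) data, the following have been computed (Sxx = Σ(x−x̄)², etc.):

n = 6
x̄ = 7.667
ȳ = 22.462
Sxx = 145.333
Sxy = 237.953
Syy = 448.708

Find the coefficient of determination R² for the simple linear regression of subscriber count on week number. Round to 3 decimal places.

0.868

R² = Sxy²/(Sxx·Syy) = (237.953)²/(145.333·448.708) = 0.868269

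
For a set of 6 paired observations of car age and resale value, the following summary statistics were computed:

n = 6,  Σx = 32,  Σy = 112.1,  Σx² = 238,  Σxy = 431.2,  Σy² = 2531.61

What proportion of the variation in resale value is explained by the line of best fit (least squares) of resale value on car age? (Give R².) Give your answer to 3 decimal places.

Sxx = Σx² − (Σx)²/n = 238 − 170.666667 = 67.333333
Sxy = Σxy − (Σx)(Σy)/n = 431.2 − 597.866667 = -166.666667
Syy = Σy² − (Σy)²/n = 2531.61 − 2094.401667 = 437.208333
R² = Sxy²/(Sxx·Syy) = (-166.666667)²/(67.333333·437.208333) = 0.943580

0.944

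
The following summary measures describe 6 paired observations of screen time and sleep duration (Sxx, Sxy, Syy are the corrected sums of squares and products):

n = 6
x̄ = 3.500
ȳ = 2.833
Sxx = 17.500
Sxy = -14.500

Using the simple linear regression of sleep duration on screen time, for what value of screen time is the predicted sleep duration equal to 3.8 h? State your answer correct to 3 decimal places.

2.333

b = Sxy/Sxx = -14.5/17.5 = -0.828571
a = ȳ − b·x̄ = 2.833 − (-0.828571)·3.5 = 5.733
Set a + b·x = 3.8: x = (3.8 − 5.733) / (-0.828571) = 2.332931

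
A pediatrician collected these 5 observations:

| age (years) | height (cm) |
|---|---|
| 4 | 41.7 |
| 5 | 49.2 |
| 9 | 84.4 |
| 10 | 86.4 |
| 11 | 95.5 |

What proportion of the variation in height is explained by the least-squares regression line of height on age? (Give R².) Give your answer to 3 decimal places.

0.992

n = 5, Σx = 39, Σy = 357.2, Σxy = 3086.9, Σx² = 343, Σy² = 27868.1
Sxx = Σx² − (Σx)²/n = 343 − 304.2 = 38.8
Sxy = Σxy − (Σx)(Σy)/n = 3086.9 − 2786.16 = 300.74
Syy = Σy² − (Σy)²/n = 27868.1 − 25518.368 = 2349.732
R² = Sxy²/(Sxx·Syy) = (300.74)²/(38.8·2349.732) = 0.992047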